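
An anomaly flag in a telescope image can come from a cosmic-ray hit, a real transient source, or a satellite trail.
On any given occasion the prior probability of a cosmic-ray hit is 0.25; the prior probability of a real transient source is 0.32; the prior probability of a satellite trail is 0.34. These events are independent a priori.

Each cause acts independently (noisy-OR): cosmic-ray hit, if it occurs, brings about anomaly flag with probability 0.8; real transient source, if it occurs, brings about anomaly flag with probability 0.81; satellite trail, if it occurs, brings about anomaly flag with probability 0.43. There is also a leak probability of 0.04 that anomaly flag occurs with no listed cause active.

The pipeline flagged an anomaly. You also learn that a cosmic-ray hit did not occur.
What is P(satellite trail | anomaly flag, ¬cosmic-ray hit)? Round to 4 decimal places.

P(satellite trail | anomaly flag, ¬cosmic-ray hit) ≈ 0.5147

Under noisy-OR, P(anomaly flag | causes) = 1 − (1−0.04)·∏(1−qᵢ) over the active causes.
For the numerator, keep only satellite trail=true terms: 0.104687 + 0.097488 = 0.202175
Denominator P(anomaly flag | ¬cosmic-ray hit): 0.04·0.68·0.66 + 0.4528·0.68·0.34 + 0.8176·0.32·0.66 + 0.896032·0.32·0.34 = 0.392804
P(satellite trail | anomaly flag, ¬cosmic-ray hit) = 0.202175/0.392804 ≈ 0.5147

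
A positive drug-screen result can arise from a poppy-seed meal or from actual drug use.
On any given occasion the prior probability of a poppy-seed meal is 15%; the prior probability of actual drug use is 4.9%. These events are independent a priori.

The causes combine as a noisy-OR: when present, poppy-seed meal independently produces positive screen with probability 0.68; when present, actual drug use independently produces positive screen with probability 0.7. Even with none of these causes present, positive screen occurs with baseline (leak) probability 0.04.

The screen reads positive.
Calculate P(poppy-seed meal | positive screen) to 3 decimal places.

P(poppy-seed meal | positive screen) ≈ 0.630

Under noisy-OR, P(positive screen | causes) = 1 − (1−0.04)·∏(1−qᵢ) over the active causes.
P(positive screen) = 0.04*0.85*0.951 + 0.712*0.85*0.049 + 0.6928*0.15*0.951 + 0.90784*0.15*0.049 = 0.032334 + 0.029655 + 0.098828 + 0.006673 = 0.167490
Restricting to configurations with poppy-seed meal present: 0.098828 + 0.006673 = 0.105501.
So P(poppy-seed meal | positive screen) = 0.105501/0.167490 ≈ 0.630.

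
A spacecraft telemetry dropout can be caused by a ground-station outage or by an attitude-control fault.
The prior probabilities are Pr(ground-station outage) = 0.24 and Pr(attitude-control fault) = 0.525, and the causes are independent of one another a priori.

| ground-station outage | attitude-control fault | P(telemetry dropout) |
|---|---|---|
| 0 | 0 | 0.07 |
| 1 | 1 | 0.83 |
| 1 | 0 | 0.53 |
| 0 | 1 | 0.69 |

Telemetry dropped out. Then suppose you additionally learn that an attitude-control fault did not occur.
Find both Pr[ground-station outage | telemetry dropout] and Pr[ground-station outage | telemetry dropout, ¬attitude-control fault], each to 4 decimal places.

Pr[ground-station outage | telemetry dropout] ≈ 0.3544; Pr[ground-station outage | telemetry dropout, ¬attitude-control fault] ≈ 0.7051

Weight on ground-station outage=true, given the evidence: 0.060420 + 0.104580 = 0.165000
The normalizing constant is 0.07·0.76·0.475 + 0.69·0.76·0.525 + 0.53·0.24·0.475 + 0.83·0.24·0.525 = 0.465580
Posterior = 0.165000 / 0.465580 ≈ 0.3544

Now condition on the additional information:
Enumerate both values of ground-station outage and weight by the priors:
  P(telemetry dropout | ¬attitude-control fault) = 0.07*0.76 + 0.53*0.24
        = 0.053200 + 0.127200 = 0.180400
The terms with ground-station outage present sum to 0.127200, so
  P(ground-station outage | telemetry dropout, ¬attitude-control fault) = 0.127200 / 0.180400 ≈ 0.7051
With attitude-control fault excluded, ground-station outage must carry more of the explanatory weight for the telemetry dropout.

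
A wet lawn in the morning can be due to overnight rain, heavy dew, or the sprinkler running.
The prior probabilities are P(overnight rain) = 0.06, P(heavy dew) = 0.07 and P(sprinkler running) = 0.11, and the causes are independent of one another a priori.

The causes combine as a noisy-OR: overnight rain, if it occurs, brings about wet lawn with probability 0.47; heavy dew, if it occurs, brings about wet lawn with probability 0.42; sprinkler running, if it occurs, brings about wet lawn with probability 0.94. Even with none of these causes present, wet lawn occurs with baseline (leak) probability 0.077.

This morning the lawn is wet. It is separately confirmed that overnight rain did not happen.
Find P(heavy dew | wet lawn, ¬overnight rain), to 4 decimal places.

P(heavy dew | wet lawn, ¬overnight rain) ≈ 0.1850

Under noisy-OR, P(wet lawn | causes) = 1 − (1−0.077)·∏(1−qᵢ) over the active causes.
P(wet lawn | ¬overnight rain) = 0.077*0.93*0.89 + 0.94462*0.93*0.11 + 0.46466*0.07*0.89 + 0.96788*0.07*0.11 = 0.063733 + 0.096635 + 0.028948 + 0.007453 = 0.196769
The heavy dew-present share is 0.028948 + 0.007453 = 0.036401.
Hence the posterior is 0.036401/0.196769 ≈ 0.1850.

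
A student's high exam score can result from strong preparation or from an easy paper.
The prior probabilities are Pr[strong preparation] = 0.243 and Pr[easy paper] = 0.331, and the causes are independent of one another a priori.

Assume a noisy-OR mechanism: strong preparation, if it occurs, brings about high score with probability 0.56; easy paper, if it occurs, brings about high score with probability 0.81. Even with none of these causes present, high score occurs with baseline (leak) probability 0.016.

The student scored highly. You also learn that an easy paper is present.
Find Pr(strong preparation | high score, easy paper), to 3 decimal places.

Pr(strong preparation | high score, easy paper) ≈ 0.266

Under noisy-OR, P(high score | causes) = 1 − (1−0.016)·∏(1−qᵢ) over the active causes.
Sum P(high score|·) weighted by the priors over both values of strong preparation:
  P(high score | easy paper) = 0.81304·0.757 + 0.917738·0.243
        = 0.615471 + 0.223010 = 0.838481
Configurations with strong preparation contribute 0.223010, so
  P(strong preparation | high score, easy paper) = 0.223010 / 0.838481 ≈ 0.266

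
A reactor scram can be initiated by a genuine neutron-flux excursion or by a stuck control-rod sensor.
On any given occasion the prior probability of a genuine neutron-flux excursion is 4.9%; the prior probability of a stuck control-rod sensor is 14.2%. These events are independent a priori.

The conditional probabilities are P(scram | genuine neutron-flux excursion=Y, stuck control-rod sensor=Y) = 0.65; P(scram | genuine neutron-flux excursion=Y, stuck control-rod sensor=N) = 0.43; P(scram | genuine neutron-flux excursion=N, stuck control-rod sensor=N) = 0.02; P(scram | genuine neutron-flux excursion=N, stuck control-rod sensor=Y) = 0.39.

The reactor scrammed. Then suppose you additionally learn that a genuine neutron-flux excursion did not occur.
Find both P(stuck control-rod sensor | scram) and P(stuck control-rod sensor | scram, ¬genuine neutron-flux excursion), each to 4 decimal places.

P(stuck control-rod sensor | scram) ≈ 0.6244; P(stuck control-rod sensor | scram, ¬genuine neutron-flux excursion) ≈ 0.7634

Enumerate the 4 (genuine neutron-flux excursion, stuck control-rod sensor) configurations and weight by the priors:
  P(scram) = 0.02×0.951×0.858 + 0.39×0.951×0.142 + 0.43×0.049×0.858 + 0.65×0.049×0.142
        = 0.016319 + 0.052666 + 0.018078 + 0.004523 = 0.091586
The terms with stuck control-rod sensor present sum to 0.057189, so
  P(stuck control-rod sensor | scram) = 0.057189 / 0.091586 ≈ 0.6244

Now also conditioning on genuine neutron-flux excursion≠true:
Weight on stuck control-rod sensor=true, given the evidence: 0.39×0.142 = 0.055380
Normalizer over all consistent configurations: 0.02×0.858 + 0.39×0.142 = 0.072540
P(stuck control-rod sensor | scram, ¬genuine neutron-flux excursion) = 0.055380/0.072540 ≈ 0.7634
Ruling out genuine neutron-flux excursion raises the posterior on stuck control-rod sensor — the flip side of explaining away.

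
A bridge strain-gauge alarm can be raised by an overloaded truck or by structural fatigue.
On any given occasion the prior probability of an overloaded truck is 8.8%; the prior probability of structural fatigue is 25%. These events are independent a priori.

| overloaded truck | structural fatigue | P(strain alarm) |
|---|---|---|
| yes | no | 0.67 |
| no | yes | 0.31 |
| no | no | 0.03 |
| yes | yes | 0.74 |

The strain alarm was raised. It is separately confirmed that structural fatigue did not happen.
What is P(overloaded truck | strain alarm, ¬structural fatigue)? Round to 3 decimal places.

P(overloaded truck | strain alarm, ¬structural fatigue) ≈ 0.683

By total probability over both values of overloaded truck:
  P(strain alarm | ¬structural fatigue) = 0.03×0.912 + 0.67×0.088
        = 0.027360 + 0.058960 = 0.086320
The terms with overloaded truck present sum to 0.058960, so
  P(overloaded truck | strain alarm, ¬structural fatigue) = 0.058960 / 0.086320 ≈ 0.683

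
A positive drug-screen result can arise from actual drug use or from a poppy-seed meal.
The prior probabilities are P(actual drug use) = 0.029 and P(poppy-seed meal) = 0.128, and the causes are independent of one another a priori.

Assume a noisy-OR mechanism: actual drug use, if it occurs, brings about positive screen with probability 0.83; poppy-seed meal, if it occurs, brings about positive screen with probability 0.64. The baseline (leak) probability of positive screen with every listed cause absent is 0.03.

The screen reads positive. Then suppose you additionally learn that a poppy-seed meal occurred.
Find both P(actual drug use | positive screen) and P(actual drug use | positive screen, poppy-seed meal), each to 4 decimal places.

P(actual drug use | positive screen) ≈ 0.1880; P(actual drug use | positive screen, poppy-seed meal) ≈ 0.0414

Under noisy-OR, P(positive screen | causes) = 1 − (1−0.03)·∏(1−qᵢ) over the active causes.
Weight on actual drug use=true, given the evidence: 0.021118 + 0.003492 = 0.024610
The normalizing constant is 0.03·0.971·0.872 + 0.6508·0.971·0.128 + 0.8351·0.029·0.872 + 0.940636·0.029·0.128 = 0.130898
P(actual drug use | positive screen) = 0.024610/0.130898 ≈ 0.1880

Now also conditioning on poppy-seed meal=true:
Numerator (weight on configurations with actual drug use): 0.940636·0.029 = 0.027278
Denominator P(positive screen | poppy-seed meal): 0.6508·0.971 + 0.940636·0.029 = 0.659205
Posterior = 0.027278 / 0.659205 ≈ 0.0414
— poppy-seed meal explains away the evidence for actual drug use.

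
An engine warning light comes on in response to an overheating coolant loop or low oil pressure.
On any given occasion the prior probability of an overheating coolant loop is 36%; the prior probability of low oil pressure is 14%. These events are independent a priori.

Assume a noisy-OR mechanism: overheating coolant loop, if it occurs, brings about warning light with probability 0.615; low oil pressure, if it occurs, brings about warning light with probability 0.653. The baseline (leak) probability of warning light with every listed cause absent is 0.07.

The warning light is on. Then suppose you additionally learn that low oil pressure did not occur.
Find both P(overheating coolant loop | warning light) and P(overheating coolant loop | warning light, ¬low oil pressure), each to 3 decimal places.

Under noisy-OR, P(warning light | causes) = 1 − (1−0.07)·∏(1−qᵢ) over the active causes.
By total probability over the 4 (overheating coolant loop, low oil pressure) configurations:
  P(warning light) = 0.07*0.64*0.86 + 0.67729*0.64*0.14 + 0.64195*0.36*0.86 + 0.875757*0.36*0.14
        = 0.038528 + 0.060685 + 0.198748 + 0.044138 = 0.342099
The terms with overheating coolant loop present sum to 0.242886, so
  P(overheating coolant loop | warning light) = 0.242886 / 0.342099 ≈ 0.710

Now also conditioning on low oil pressure≠true:
P(warning light | ¬low oil pressure) = 0.07×0.64 + 0.64195×0.36 = 0.044800 + 0.231102 = 0.275902
Of this, 0.231102 comes from 0.64195×0.36 (the overheating coolant loop=true cases).
Hence the posterior is 0.231102/0.275902 ≈ 0.838.

P(overheating coolant loop | warning light) ≈ 0.710; P(overheating coolant loop | warning light, ¬low oil pressure) ≈ 0.838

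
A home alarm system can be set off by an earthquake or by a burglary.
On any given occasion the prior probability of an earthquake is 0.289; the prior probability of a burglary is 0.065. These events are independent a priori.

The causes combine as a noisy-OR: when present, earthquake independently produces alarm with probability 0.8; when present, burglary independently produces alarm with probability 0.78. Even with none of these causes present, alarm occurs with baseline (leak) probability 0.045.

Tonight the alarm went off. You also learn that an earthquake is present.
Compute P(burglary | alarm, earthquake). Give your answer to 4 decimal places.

P(burglary | alarm, earthquake) ≈ 0.0761

Under noisy-OR, P(alarm | causes) = 1 − (1−0.045)·∏(1−qᵢ) over the active causes.
P(alarm | earthquake) = 0.809×0.935 + 0.95798×0.065 = 0.756415 + 0.062269 = 0.818684
The burglary-present share is 0.95798×0.065 = 0.062269.
So P(burglary | alarm, earthquake) = 0.062269/0.818684 ≈ 0.0761.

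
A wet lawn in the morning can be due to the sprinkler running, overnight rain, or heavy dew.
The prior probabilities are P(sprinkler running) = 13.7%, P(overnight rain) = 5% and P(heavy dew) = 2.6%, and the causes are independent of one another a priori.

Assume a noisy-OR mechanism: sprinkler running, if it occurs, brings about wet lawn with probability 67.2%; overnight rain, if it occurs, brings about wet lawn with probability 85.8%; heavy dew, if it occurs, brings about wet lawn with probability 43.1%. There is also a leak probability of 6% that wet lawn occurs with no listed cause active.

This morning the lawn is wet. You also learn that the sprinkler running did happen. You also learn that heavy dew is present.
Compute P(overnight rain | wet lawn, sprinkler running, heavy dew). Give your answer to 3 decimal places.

Under noisy-OR, P(wet lawn | causes) = 1 − (1−0.06)·∏(1−qᵢ) over the active causes.
Numerator (weight on configurations with overnight rain): 0.975088·0.05 = 0.048754
Normalizer over all consistent configurations: 0.824566·0.95 + 0.975088·0.05 = 0.832092
Posterior = 0.048754 / 0.832092 ≈ 0.059

P(overnight rain | wet lawn, sprinkler running, heavy dew) ≈ 0.059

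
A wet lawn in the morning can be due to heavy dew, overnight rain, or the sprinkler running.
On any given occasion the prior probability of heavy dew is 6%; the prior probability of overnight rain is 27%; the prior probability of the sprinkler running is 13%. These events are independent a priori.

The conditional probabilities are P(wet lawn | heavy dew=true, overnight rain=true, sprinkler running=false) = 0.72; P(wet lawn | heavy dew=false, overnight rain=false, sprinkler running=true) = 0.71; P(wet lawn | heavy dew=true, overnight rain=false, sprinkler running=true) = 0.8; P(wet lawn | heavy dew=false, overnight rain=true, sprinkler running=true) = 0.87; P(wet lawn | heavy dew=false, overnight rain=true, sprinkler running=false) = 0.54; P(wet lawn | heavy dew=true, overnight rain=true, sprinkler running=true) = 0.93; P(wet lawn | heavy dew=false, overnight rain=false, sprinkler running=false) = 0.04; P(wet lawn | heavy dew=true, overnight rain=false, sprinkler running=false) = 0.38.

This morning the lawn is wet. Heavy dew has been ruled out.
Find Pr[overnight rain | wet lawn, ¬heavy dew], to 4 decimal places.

By total probability over the 4 (overnight rain, sprinkler running) configurations:
  P(wet lawn | ¬heavy dew) = 0.04×0.73×0.87 + 0.71×0.73×0.13 + 0.54×0.27×0.87 + 0.87×0.27×0.13
        = 0.025404 + 0.067379 + 0.126846 + 0.030537 = 0.250166
Configurations with overnight rain contribute 0.157383, so
  P(overnight rain | wet lawn, ¬heavy dew) = 0.157383 / 0.250166 ≈ 0.6291

Pr[overnight rain | wet lawn, ¬heavy dew] ≈ 0.6291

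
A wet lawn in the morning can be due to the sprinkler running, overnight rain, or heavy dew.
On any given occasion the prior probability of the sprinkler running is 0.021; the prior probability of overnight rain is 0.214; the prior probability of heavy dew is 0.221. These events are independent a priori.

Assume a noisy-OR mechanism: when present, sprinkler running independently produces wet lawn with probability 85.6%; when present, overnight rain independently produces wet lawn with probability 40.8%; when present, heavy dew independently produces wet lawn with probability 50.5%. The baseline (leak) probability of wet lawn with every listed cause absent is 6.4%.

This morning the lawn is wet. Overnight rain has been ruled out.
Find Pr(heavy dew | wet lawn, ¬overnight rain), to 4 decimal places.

Pr(heavy dew | wet lawn, ¬overnight rain) ≈ 0.6567

Under noisy-OR, P(wet lawn | causes) = 1 − (1−0.064)·∏(1−qᵢ) over the active causes.
P(wet lawn | ¬overnight rain) = 0.064×0.979×0.779 + 0.53668×0.979×0.221 + 0.865216×0.021×0.779 + 0.933282×0.021×0.221 = 0.048809 + 0.116116 + 0.014154 + 0.004331 = 0.183410
The heavy dew-present share is 0.116116 + 0.004331 = 0.120447.
So P(heavy dew | wet lawn, ¬overnight rain) = 0.120447/0.183410 ≈ 0.6567.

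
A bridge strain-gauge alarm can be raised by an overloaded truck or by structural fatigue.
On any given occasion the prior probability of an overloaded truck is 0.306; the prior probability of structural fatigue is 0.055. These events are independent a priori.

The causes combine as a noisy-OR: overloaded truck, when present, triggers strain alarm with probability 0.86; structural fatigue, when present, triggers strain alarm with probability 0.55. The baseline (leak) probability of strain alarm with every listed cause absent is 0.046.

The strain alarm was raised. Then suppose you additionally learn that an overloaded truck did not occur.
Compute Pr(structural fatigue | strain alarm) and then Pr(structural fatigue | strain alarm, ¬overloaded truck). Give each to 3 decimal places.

Pr(structural fatigue | strain alarm) ≈ 0.118; Pr(structural fatigue | strain alarm, ¬overloaded truck) ≈ 0.419

Under noisy-OR, P(strain alarm | causes) = 1 − (1−0.046)·∏(1−qᵢ) over the active causes.
Weight on structural fatigue=true, given the evidence: 0.021784 + 0.015818 = 0.037602
The normalizing constant is 0.046*0.694*0.945 + 0.5707*0.694*0.055 + 0.86644*0.306*0.945 + 0.939898*0.306*0.055 = 0.318318
Posterior = 0.037602 / 0.318318 ≈ 0.118

Now also conditioning on overloaded truck≠true:
By total probability over both values of structural fatigue:
  P(strain alarm | ¬overloaded truck) = 0.046*0.945 + 0.5707*0.055
        = 0.043470 + 0.031388 = 0.074858
Keeping only the structural fatigue-present terms gives 0.031388, so
  P(structural fatigue | strain alarm, ¬overloaded truck) = 0.031388 / 0.074858 ≈ 0.419
With overloaded truck excluded, structural fatigue must carry more of the explanatory weight for the strain alarm.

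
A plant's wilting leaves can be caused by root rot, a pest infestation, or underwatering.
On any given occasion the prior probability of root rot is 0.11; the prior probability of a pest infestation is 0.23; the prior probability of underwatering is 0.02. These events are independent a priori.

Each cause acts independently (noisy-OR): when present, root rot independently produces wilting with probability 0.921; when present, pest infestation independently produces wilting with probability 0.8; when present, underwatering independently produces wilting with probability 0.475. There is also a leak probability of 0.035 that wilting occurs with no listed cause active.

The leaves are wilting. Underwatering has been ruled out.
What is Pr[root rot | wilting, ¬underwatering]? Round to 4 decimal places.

Pr[root rot | wilting, ¬underwatering] ≈ 0.3529

Under noisy-OR, P(wilting | causes) = 1 − (1−0.035)·∏(1−qᵢ) over the active causes.
For the numerator, keep only root rot=true terms: 0.078243 + 0.024914 = 0.103157
Normalizer over all consistent configurations: 0.035*0.89*0.77 + 0.807*0.89*0.23 + 0.923765*0.11*0.77 + 0.984753*0.11*0.23 = 0.292336
P(root rot | wilting, ¬underwatering) = 0.103157/0.292336 ≈ 0.3529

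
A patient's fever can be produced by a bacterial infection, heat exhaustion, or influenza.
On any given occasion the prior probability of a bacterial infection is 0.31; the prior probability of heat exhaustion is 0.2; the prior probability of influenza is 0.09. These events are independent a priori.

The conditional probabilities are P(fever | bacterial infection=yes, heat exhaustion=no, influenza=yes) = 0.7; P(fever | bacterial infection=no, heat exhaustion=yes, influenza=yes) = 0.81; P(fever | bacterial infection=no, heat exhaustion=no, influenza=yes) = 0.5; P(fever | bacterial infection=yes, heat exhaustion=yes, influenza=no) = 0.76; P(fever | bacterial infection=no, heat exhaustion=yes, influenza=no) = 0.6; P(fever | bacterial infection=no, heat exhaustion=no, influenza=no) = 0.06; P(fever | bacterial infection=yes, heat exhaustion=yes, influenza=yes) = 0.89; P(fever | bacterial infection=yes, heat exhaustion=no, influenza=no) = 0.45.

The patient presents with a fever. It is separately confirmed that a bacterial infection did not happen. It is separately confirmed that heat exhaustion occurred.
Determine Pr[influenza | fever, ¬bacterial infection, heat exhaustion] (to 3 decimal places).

By total probability over both values of influenza:
  P(fever | ¬bacterial infection, heat exhaustion) = 0.6·0.91 + 0.81·0.09
        = 0.546000 + 0.072900 = 0.618900
Keeping only the influenza-present terms gives 0.072900, so
  P(influenza | fever, ¬bacterial infection, heat exhaustion) = 0.072900 / 0.618900 ≈ 0.118

Pr[influenza | fever, ¬bacterial infection, heat exhaustion] ≈ 0.118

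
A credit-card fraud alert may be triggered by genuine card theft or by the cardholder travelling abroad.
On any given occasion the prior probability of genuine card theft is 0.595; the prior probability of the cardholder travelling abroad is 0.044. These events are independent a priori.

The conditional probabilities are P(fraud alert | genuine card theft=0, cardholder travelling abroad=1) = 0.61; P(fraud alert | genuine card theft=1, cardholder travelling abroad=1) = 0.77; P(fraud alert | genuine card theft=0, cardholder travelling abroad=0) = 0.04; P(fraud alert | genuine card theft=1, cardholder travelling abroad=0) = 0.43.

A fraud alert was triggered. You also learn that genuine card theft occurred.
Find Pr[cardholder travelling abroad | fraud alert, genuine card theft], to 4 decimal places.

Pr[cardholder travelling abroad | fraud alert, genuine card theft] ≈ 0.0761

Numerator (weight on configurations with cardholder travelling abroad): 0.77*0.044 = 0.033880
Denominator P(fraud alert | genuine card theft): 0.43*0.956 + 0.77*0.044 = 0.444960
Posterior = 0.033880 / 0.444960 ≈ 0.0761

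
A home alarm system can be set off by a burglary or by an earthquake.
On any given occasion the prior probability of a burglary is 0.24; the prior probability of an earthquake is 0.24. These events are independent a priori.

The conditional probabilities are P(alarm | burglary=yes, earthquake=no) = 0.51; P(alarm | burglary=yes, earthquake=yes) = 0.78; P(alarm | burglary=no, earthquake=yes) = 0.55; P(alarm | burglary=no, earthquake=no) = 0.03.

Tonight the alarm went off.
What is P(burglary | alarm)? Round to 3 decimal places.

P(burglary | alarm) ≈ 0.540

For the numerator, keep only burglary=true terms: 0.093024 + 0.044928 = 0.137952
The normalizing constant is 0.03·0.76·0.76 + 0.55·0.76·0.24 + 0.51·0.24·0.76 + 0.78·0.24·0.24 = 0.255600
Posterior = 0.137952 / 0.255600 ≈ 0.540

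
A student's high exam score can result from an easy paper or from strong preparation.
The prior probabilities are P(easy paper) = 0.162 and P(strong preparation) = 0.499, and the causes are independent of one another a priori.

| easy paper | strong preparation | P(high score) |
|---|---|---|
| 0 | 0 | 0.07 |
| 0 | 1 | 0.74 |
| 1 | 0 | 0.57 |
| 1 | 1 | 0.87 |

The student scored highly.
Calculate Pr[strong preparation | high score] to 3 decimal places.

Sum P(high score|·) weighted by the priors over the 4 (easy paper, strong preparation) configurations:
  P(high score) = 0.07*0.838*0.501 + 0.74*0.838*0.499 + 0.57*0.162*0.501 + 0.87*0.162*0.499
        = 0.029389 + 0.309440 + 0.046262 + 0.070329 = 0.455420
Keeping only the strong preparation-present terms gives 0.379769, so
  P(strong preparation | high score) = 0.379769 / 0.455420 ≈ 0.834

Pr[strong preparation | high score] ≈ 0.834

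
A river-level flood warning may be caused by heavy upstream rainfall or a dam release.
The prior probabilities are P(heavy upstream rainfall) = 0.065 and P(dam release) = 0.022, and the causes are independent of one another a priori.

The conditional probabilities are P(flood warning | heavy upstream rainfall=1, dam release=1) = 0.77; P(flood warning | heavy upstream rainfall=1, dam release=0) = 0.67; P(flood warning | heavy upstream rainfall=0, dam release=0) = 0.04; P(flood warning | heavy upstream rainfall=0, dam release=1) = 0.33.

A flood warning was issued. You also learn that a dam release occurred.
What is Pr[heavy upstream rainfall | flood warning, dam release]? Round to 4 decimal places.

For the numerator, keep only heavy upstream rainfall=true terms: 0.77·0.065 = 0.050050
The normalizing constant is 0.33·0.935 + 0.77·0.065 = 0.358600
P(heavy upstream rainfall | flood warning, dam release) = 0.050050/0.358600 ≈ 0.1396

Pr[heavy upstream rainfall | flood warning, dam release] ≈ 0.1396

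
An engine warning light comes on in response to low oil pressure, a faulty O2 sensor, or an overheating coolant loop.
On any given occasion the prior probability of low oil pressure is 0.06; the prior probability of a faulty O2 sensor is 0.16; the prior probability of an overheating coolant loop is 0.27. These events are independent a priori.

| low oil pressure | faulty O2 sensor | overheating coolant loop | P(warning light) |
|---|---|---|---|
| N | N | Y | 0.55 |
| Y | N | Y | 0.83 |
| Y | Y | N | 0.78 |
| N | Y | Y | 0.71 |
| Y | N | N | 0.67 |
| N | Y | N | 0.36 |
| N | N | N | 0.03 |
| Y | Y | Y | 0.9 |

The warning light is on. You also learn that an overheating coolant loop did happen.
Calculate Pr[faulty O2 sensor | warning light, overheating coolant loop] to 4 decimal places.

Weight on faulty O2 sensor=true, given the evidence: 0.106784 + 0.008640 = 0.115424
Denominator P(warning light | overheating coolant loop): 0.55×0.94×0.84 + 0.71×0.94×0.16 + 0.83×0.06×0.84 + 0.9×0.06×0.16 = 0.591536
Posterior = 0.115424 / 0.591536 ≈ 0.1951

Pr[faulty O2 sensor | warning light, overheating coolant loop] ≈ 0.1951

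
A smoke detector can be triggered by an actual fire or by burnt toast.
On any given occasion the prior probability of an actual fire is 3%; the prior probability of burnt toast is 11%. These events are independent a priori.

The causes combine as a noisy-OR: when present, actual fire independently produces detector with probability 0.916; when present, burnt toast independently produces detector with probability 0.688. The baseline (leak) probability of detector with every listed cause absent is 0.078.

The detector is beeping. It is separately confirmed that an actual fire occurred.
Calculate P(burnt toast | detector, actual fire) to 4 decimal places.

Under noisy-OR, P(detector | causes) = 1 − (1−0.078)·∏(1−qᵢ) over the active causes.
Numerator (weight on configurations with burnt toast): 0.975836*0.11 = 0.107342
Normalizer over all consistent configurations: 0.922552*0.89 + 0.975836*0.11 = 0.928413
Posterior = 0.107342 / 0.928413 ≈ 0.1156

P(burnt toast | detector, actual fire) ≈ 0.1156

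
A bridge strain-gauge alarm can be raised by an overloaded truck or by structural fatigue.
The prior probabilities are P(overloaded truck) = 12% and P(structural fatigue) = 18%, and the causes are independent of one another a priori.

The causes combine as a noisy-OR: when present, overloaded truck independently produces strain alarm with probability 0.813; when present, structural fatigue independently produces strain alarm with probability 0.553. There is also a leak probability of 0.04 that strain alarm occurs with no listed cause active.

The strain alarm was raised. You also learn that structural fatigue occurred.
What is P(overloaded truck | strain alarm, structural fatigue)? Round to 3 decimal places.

Under noisy-OR, P(strain alarm | causes) = 1 − (1−0.04)·∏(1−qᵢ) over the active causes.
P(strain alarm | structural fatigue) = 0.57088×0.88 + 0.919755×0.12 = 0.502374 + 0.110371 = 0.612745
The overloaded truck-present share is 0.919755×0.12 = 0.110371.
Hence the posterior is 0.110371/0.612745 ≈ 0.180.

P(overloaded truck | strain alarm, structural fatigue) ≈ 0.180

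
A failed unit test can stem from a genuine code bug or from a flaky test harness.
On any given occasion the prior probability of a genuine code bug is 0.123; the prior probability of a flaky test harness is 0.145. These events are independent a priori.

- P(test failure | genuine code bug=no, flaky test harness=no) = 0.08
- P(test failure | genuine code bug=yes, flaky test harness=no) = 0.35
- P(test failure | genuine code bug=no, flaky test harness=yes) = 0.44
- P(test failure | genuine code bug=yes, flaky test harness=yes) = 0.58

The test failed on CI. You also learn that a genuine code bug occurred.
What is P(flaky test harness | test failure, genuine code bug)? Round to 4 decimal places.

Numerator (weight on configurations with flaky test harness): 0.58·0.145 = 0.084100
Denominator P(test failure | genuine code bug): 0.35·0.855 + 0.58·0.145 = 0.383350
P(flaky test harness | test failure, genuine code bug) = 0.084100/0.383350 ≈ 0.2194

P(flaky test harness | test failure, genuine code bug) ≈ 0.2194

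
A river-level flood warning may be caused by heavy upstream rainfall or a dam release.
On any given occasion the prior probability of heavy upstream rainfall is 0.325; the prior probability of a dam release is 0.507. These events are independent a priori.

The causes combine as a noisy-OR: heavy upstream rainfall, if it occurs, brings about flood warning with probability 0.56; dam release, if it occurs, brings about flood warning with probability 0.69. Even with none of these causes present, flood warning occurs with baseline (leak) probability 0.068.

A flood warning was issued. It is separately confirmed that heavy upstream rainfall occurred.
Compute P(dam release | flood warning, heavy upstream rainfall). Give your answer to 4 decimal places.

Under noisy-OR, P(flood warning | causes) = 1 − (1−0.068)·∏(1−qᵢ) over the active causes.
P(flood warning | heavy upstream rainfall) = 0.58992*0.493 + 0.872875*0.507 = 0.290831 + 0.442548 = 0.733379
The dam release-present share is 0.872875*0.507 = 0.442548.
So P(dam release | flood warning, heavy upstream rainfall) = 0.442548/0.733379 ≈ 0.6034.

P(dam release | flood warning, heavy upstream rainfall) ≈ 0.6034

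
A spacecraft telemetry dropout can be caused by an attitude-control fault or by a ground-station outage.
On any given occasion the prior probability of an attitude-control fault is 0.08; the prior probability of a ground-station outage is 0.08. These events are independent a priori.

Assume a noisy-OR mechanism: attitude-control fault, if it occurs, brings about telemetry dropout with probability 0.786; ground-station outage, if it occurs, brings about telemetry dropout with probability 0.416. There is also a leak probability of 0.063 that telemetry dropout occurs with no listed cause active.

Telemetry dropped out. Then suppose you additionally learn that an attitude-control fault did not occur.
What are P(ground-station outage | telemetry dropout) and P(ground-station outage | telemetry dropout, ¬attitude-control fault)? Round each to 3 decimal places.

P(ground-station outage | telemetry dropout) ≈ 0.258; P(ground-station outage | telemetry dropout, ¬attitude-control fault) ≈ 0.385

Under noisy-OR, P(telemetry dropout | causes) = 1 − (1−0.063)·∏(1−qᵢ) over the active causes.
P(telemetry dropout) = 0.063×0.92×0.92 + 0.452792×0.92×0.08 + 0.799482×0.08×0.92 + 0.882897×0.08×0.08 = 0.053323 + 0.033325 + 0.058842 + 0.005651 = 0.151141
The ground-station outage-present share is 0.033325 + 0.005651 = 0.038976.
P(ground-station outage | telemetry dropout) = 0.038976 / 0.151141 ≈ 0.258

Now also conditioning on attitude-control fault≠true:
Enumerate both values of ground-station outage and weight by the priors:
  P(telemetry dropout | ¬attitude-control fault) = 0.063*0.92 + 0.452792*0.08
        = 0.057960 + 0.036223 = 0.094183
The terms with ground-station outage present sum to 0.036223, so
  P(ground-station outage | telemetry dropout, ¬attitude-control fault) = 0.036223 / 0.094183 ≈ 0.385
With attitude-control fault excluded, ground-station outage must carry more of the explanatory weight for the telemetry dropout.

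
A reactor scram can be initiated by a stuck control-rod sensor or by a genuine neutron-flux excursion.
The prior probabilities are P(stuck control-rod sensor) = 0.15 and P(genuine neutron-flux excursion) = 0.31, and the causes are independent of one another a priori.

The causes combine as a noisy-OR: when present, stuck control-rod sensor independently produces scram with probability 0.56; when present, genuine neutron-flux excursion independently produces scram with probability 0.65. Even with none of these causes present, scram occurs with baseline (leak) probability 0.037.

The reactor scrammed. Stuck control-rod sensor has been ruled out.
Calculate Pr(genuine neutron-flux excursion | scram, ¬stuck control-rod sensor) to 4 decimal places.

Under noisy-OR, P(scram | causes) = 1 − (1−0.037)·∏(1−qᵢ) over the active causes.
P(scram | ¬stuck control-rod sensor) = 0.037·0.69 + 0.66295·0.31 = 0.025530 + 0.205515 = 0.231045
Restricting to configurations with genuine neutron-flux excursion present: 0.66295·0.31 = 0.205515.
P(genuine neutron-flux excursion | scram, ¬stuck control-rod sensor) = 0.205515 / 0.231045 ≈ 0.8895

Pr(genuine neutron-flux excursion | scram, ¬stuck control-rod sensor) ≈ 0.8895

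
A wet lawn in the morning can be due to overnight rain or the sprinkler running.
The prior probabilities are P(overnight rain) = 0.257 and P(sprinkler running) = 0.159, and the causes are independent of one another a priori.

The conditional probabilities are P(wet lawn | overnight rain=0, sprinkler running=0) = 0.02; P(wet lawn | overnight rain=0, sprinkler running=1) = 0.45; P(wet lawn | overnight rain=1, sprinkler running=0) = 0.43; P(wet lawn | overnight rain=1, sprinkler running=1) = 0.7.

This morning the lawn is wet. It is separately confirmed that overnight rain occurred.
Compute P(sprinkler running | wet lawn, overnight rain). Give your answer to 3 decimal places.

Weight on sprinkler running=true, given the evidence: 0.7*0.159 = 0.111300
Denominator P(wet lawn | overnight rain): 0.43*0.841 + 0.7*0.159 = 0.472930
Posterior = 0.111300 / 0.472930 ≈ 0.235

P(sprinkler running | wet lawn, overnight rain) ≈ 0.235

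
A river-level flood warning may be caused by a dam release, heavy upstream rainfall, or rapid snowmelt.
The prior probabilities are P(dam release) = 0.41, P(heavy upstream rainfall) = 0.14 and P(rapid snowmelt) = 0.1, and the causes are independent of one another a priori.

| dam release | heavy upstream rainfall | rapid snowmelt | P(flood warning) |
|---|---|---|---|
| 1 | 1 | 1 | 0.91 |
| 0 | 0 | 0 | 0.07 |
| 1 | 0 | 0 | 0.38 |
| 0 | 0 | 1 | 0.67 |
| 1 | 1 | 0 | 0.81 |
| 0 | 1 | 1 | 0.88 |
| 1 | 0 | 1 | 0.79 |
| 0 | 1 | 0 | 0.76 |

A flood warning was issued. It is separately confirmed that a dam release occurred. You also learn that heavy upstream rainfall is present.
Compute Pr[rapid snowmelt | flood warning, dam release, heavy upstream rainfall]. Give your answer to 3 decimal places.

Sum P(flood warning|·) weighted by the priors over both values of rapid snowmelt:
  P(flood warning | dam release, heavy upstream rainfall) = 0.81·0.9 + 0.91·0.1
        = 0.729000 + 0.091000 = 0.820000
Configurations with rapid snowmelt contribute 0.091000, so
  P(rapid snowmelt | flood warning, dam release, heavy upstream rainfall) = 0.091000 / 0.820000 ≈ 0.111

Pr[rapid snowmelt | flood warning, dam release, heavy upstream rainfall] ≈ 0.111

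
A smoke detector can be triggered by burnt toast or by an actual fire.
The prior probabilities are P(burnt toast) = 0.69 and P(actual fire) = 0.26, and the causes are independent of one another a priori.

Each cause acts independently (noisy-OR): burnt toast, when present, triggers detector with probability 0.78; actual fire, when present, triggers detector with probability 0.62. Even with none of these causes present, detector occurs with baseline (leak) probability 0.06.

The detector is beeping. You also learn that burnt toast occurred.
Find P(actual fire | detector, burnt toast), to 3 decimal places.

P(actual fire | detector, burnt toast) ≈ 0.290

Under noisy-OR, P(detector | causes) = 1 − (1−0.06)·∏(1−qᵢ) over the active causes.
P(detector | burnt toast) = 0.7932*0.74 + 0.921416*0.26 = 0.586968 + 0.239568 = 0.826536
The actual fire-present share is 0.921416*0.26 = 0.239568.
So P(actual fire | detector, burnt toast) = 0.239568/0.826536 ≈ 0.290.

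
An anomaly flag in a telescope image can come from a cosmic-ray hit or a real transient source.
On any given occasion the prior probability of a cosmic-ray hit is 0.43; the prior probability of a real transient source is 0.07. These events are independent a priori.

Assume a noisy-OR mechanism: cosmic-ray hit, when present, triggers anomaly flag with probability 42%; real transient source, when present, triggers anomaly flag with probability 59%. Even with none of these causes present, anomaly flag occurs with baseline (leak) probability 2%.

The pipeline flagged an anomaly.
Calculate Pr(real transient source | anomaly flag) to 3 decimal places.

Under noisy-OR, P(anomaly flag | causes) = 1 − (1−0.02)·∏(1−qᵢ) over the active causes.
P(anomaly flag) = 0.02*0.57*0.93 + 0.5982*0.57*0.07 + 0.4316*0.43*0.93 + 0.766956*0.43*0.07 = 0.010602 + 0.023868 + 0.172597 + 0.023085 = 0.230152
The real transient source-present share is 0.023868 + 0.023085 = 0.046953.
Hence the posterior is 0.046953/0.230152 ≈ 0.204.

Pr(real transient source | anomaly flag) ≈ 0.204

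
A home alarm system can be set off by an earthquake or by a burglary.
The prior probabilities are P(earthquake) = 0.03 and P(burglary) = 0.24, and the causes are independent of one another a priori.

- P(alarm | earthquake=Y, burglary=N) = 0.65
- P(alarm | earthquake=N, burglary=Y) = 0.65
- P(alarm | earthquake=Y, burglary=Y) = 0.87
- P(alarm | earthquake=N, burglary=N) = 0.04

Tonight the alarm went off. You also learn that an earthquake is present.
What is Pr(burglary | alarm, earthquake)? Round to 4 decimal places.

P(alarm | earthquake) = 0.65×0.76 + 0.87×0.24 = 0.494000 + 0.208800 = 0.702800
Restricting to configurations with burglary present: 0.87×0.24 = 0.208800.
P(burglary | alarm, earthquake) = 0.208800 / 0.702800 ≈ 0.2971

Pr(burglary | alarm, earthquake) ≈ 0.2971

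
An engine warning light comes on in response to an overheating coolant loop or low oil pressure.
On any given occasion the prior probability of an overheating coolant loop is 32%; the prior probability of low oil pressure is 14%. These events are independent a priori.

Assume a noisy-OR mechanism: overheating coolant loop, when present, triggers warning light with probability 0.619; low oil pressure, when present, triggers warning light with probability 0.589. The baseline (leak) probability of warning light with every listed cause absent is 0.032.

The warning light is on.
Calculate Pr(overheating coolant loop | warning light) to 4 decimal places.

Under noisy-OR, P(warning light | causes) = 1 − (1−0.032)·∏(1−qᵢ) over the active causes.
By total probability over the 4 (overheating coolant loop, low oil pressure) configurations:
  P(warning light) = 0.032*0.68*0.86 + 0.602152*0.68*0.14 + 0.631192*0.32*0.86 + 0.84842*0.32*0.14
        = 0.018714 + 0.057325 + 0.173704 + 0.038009 = 0.287752
Configurations with overheating coolant loop contribute 0.211713, so
  P(overheating coolant loop | warning light) = 0.211713 / 0.287752 ≈ 0.7357

Pr(overheating coolant loop | warning light) ≈ 0.7357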